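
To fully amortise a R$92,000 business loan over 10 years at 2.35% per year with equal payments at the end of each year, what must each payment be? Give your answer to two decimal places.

R$10,430.49

Annuity-PV factor = 8.820292; PMT = 92000 / 8.820292 = 10,430.4933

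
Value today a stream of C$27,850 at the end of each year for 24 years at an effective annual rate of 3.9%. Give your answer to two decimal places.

C$429,008.98

PV = 27850 × [1 − (1+0.039)^(−24)] / 0.039 = 27850 × 15.404272 = 429,008.9752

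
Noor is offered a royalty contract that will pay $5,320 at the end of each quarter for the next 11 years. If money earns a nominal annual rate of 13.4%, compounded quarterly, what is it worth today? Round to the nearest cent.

$121,549.16

i = 0.134/4 = 0.0335 per quarter; n = 11·4 = 44.
PV = PMT · [1 − (1+i)^(−n)] / i = 5320 · 22.847587 = 121,549.1605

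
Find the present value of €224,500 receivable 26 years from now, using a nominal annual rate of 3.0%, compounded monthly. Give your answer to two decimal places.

€103,012.37

i = 0.03/12 = 0.0025 per month; n = 26·12 = 312.
Discount factor = (1+0.0025)^(−312) = 0.458852; PV = 224,500 × 0.458852 = 103,012.3707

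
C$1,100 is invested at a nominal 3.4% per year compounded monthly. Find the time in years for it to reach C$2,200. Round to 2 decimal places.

20.42 years

Periodic rate i = 0.034/12 = 0.00283333.
n = ln(2200/1100) / ln(1+0.00283333) = ln(2.00000) / 0.002829 = 244.9866 months
= 244.9866/12 years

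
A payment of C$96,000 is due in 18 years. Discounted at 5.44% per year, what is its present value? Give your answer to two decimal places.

Discount factor = (1+0.0544)^(−18) = 0.385392; PV = 96,000 × 0.385392 = 36,997.6451

C$36,997.65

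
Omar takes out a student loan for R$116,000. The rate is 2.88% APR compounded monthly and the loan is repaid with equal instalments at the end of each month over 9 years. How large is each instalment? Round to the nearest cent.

Periodic rate i = 0.0288/12 = 0.0024; n = 9 × 12 = 108 periods.
Annuity-PV factor = 95.038189; PMT = 116000 / 95.038189 = 1,220.5620

R$1,220.56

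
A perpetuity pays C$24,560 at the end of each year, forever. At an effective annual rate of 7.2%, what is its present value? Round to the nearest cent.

PV = PMT / i = 24560 / 0.072 = 341,111.1111

C$341,111.11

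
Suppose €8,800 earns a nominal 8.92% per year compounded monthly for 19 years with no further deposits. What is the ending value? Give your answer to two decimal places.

i = 0.0892/12 = 0.00743333 per month; n = 19·12 = 228.
FV = 8,800 × (1 + 0.00743333)^228 = 47,621.4722

€47,621.47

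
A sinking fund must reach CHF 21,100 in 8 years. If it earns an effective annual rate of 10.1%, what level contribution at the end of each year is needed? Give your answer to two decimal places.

FV-annuity factor = 11.477507; PMT = 21100 / 11.477507 = 1,838.3783

CHF 1,838.38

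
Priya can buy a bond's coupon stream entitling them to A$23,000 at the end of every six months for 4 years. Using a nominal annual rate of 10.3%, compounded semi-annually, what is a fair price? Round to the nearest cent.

With 2 periods per year: i = 0.0515, n = 8.
PV = PMT · [1 − (1+i)^(−n)] / i = 23000 · 6.424203 = 147,756.6687

A$147,756.67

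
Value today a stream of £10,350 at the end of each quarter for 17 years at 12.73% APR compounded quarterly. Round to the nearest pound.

£286,583

Periodic rate i = 0.1273/4 = 0.031825; n = 17 × 4 = 68 periods.
Annuity factor a(68|0.031825) = 27.689161; PV = 10350 × 27.689161 = 286,582.8147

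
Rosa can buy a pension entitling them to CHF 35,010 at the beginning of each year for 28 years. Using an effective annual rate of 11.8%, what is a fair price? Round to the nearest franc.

Annuity factor a(28|0.118) × (1+i) = 9.057525; PV = 35010 × 9.057525 = 317,103.9554
Payments are at the start of each period, so multiply by (1+i).

CHF 317,104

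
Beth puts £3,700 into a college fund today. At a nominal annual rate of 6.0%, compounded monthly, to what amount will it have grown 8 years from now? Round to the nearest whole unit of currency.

i = 0.06/12 = 0.005 per month; n = 8·12 = 96.
FV = PV·(1+i)^n = 3,700 × 1.614143 = 5,972.3280

£5,972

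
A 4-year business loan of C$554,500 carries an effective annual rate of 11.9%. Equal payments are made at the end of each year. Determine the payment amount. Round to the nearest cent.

Annuity-PV factor = 3.043757; PMT = 554500 / 3.043757 = 182,176.1443

C$182,176.14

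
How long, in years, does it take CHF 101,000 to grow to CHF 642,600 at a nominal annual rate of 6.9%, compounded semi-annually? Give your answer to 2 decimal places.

Periodic rate i = 0.069/2 = 0.0345.
n = ln(642600/101000) / ln(1+0.0345) = ln(6.36238) / 0.033918 = 54.5548 half-years
= 54.5548/2 years

27.28 years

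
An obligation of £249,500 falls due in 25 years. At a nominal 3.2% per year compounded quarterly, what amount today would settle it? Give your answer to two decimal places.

£112,464.99

i = 0.032/4 = 0.008 per quarter; n = 25·4 = 100.
PV = FV·(1+i)^(−n) = 249,500 × 0.450761 = 112,464.9874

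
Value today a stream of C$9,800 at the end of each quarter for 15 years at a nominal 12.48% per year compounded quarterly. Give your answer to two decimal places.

C$264,386.44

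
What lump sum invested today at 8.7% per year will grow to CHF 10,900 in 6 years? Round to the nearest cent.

Discount factor = (1+0.087)^(−6) = 0.606209; PV = 10,900 × 0.606209 = 6,607.6835

CHF 6,607.68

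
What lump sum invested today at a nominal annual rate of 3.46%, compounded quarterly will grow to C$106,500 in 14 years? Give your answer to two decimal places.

Periodic rate i = 0.0346/4 = 0.00865; n = 14 × 4 = 56 periods.
PV = FV·(1+i)^(−n) = 106,500 × 0.617351 = 65,747.9184

C$65,747.92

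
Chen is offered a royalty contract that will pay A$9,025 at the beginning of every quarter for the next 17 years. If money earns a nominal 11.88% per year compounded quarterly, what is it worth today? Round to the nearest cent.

A$270,133.58

With 4 periods per year: i = 0.0297, n = 68.
PV = 9025 × [1 − (1+0.0297)^(−68)] / 0.0297 × (1+i) = 9025 × 29.931698 = 270,133.5771
(Beginning-of-period payments → annuity-due factor ×(1+i).)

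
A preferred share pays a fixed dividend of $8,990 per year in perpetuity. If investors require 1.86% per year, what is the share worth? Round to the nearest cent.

PV = C/r = 8990/0.0186 = 483,333.3333

$483,333.33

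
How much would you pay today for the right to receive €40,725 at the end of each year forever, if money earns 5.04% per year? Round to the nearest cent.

PV = PMT / i = 40725 / 0.0504 = 808,035.7143

€808,035.71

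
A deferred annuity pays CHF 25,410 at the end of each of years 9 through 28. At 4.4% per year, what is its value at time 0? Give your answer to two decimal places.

Value one period before first payment (t=8): 25410 × [1 − (1+0.044)^(−20)] / 0.044 = 25410 × 13.121388 = 333,414.4806
PV₀ = 333,414.4806 / (1+0.044)^8 = 333,414.4806 / 1.411250 = 236,254.7063

CHF 236,254.71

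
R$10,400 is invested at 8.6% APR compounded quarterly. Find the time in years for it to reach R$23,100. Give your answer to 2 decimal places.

Periodic rate i = 0.086/4 = 0.0215.
(1+i)^n = 23100/10400 = 2.22115, so n = ln 2.22115 / ln 1.0215 = 37.5151 quarters
= 37.5151/4 years

9.38 years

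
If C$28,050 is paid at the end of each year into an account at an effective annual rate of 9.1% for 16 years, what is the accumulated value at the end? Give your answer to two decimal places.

Accumulation factor s(16|0.091) = 33.285586; FV = 28050 × 33.285586 = 933,660.6884

C$933,660.69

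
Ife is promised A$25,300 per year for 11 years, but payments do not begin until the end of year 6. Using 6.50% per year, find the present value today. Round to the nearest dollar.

Value one period before first payment (t=5): 25300 × [1 − (1+0.065)^(−11)] / 0.065 = 25300 × 7.689042 = 194,532.7743
Discount back 5 years: 194,532.7743 × (1+0.065)^(−5) = 194,532.7743 × 0.729881 = 141,985.7440

A$141,986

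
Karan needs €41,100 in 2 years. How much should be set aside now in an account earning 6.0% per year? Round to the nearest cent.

PV = FV·(1+i)^(−n) = 41,100 × 0.889996 = 36,578.8537

€36,578.85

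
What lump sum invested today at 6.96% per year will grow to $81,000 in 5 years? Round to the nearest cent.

$57,859.95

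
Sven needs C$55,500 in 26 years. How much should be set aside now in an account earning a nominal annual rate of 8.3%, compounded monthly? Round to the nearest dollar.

With 12 periods per year: i = 0.00691667, n = 312.
PV = 55,500 / (1 + 0.00691667)^312 = 55,500 / 8.589763 = 6,461.1794

C$6,461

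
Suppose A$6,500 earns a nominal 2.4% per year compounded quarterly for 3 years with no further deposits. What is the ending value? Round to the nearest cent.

A$6,983.76

Periodic rate i = 0.024/4 = 0.006; n = 3 × 4 = 12 periods.
FV = 6,500 × (1 + 0.006)^12 = 6,983.7571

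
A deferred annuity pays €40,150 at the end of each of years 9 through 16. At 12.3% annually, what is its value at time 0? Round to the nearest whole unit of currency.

PV at t=8 (ordinary 8-year annuity): 40150 × a(8|0.123) = 40150 × 4.916000 = 197,377.4058
Discount back 8 years: 197,377.4058 × (1+0.123)^(−8) = 197,377.4058 × 0.395332 = 78,029.6011

€78,030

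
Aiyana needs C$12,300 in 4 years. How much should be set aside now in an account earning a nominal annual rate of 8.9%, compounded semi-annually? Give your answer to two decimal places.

i = 0.089/2 = 0.0445 per half-year; n = 4·2 = 8.
PV = 12,300 / (1 + 0.0445)^8 = 12,300 / 1.416666 = 8,682.3554

C$8,682.36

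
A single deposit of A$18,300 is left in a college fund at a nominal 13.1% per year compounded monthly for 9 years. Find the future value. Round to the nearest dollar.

i = 0.131/12 = 0.0109167 per month; n = 9·12 = 108.
FV = 18,300 × (1 + 0.0109167)^108 = 59,116.6222

A$59,117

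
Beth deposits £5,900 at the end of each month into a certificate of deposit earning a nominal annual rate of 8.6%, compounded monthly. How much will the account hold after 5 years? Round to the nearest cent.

i = 0.086/12 = 0.00716667 per month; n = 5·12 = 60.
FV = PMT · [(1+i)^n − 1] / i = 5900 · 74.637478 = 440,361.1229

£440,361.12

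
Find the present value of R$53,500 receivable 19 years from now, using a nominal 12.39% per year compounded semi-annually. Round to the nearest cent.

R$5,450.03

i = 0.1239/2 = 0.06195 per half-year; n = 19·2 = 38.
Discount factor = (1+0.06195)^(−38) = 0.101870; PV = 53,500 × 0.101870 = 5,450.0332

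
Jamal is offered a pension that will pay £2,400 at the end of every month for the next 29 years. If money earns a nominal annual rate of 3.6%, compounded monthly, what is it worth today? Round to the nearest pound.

£517,925

i = 0.036/12 = 0.003 per month; n = 29·12 = 348.
PV = PMT · [1 − (1+i)^(−n)] / i = 2400 · 215.801894 = 517,924.5460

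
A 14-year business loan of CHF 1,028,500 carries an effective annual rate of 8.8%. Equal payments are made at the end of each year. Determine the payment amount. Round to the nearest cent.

Annuity-PV factor = 7.874541; PMT = 1.0285e+06 / 7.874541 = 130,610.7811

CHF 130,610.78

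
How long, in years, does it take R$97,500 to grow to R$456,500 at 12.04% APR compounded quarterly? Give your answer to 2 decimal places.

13.01 years

Periodic rate i = 0.1204/4 = 0.0301.
(1+i)^n = 456500/97500 = 4.68205, so n = ln 4.68205 / ln 1.0301 = 52.0550 quarters
= 52.0550/4 years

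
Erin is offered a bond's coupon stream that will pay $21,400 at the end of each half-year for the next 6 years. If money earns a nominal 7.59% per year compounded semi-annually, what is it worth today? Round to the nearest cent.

i = 0.0759/2 = 0.03795 per half-year; n = 6·2 = 12.
Annuity factor a(12|0.03795) = 9.497702; PV = 21400 × 9.497702 = 203,250.8168

$203,250.82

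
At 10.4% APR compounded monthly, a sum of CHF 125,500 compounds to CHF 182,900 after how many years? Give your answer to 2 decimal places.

Periodic rate i = 0.104/12 = 0.00866667.
n = ln(182900/125500) / ln(1+0.00866667) = ln(1.45737) / 0.008629 = 43.6458 months
= 43.6458/12 years

3.64 years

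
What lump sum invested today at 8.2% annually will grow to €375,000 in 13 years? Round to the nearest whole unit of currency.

PV = 375,000 / (1 + 0.082)^13 = 375,000 / 2.785829 = 134,609.8616

€134,610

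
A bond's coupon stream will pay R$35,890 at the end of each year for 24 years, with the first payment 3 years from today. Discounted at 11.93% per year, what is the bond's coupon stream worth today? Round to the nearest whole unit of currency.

R$224,067

PV at t=2 (ordinary 24-year annuity): 35890 × a(24|0.1193) = 35890 × 7.821642 = 280,718.7350
Discount back 2 years: 280,718.7350 × (1+0.1193)^(−2) = 280,718.7350 × 0.798191 = 224,067.2534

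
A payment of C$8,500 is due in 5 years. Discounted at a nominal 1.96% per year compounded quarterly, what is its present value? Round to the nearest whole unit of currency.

Periodic rate i = 0.0196/4 = 0.0049; n = 5 × 4 = 20 periods.
Discount factor = (1+0.0049)^(−20) = 0.906866; PV = 8,500 × 0.906866 = 7,708.3602

C$7,708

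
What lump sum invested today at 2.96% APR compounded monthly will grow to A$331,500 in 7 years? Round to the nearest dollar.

A$269,531

With 12 periods per year: i = 0.00246667, n = 84.
Discount factor = (1+0.00246667)^(−84) = 0.813064; PV = 331,500 × 0.813064 = 269,530.8720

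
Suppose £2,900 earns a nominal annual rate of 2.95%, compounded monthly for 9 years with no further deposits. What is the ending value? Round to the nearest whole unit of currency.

£3,781

i = 0.0295/12 = 0.00245833 per month; n = 9·12 = 108.
FV = PV·(1+i)^n = 2,900 × 1.303658 = 3,780.6083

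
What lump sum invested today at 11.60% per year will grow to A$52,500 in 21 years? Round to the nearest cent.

A$5,238.55

PV = 52,500 / (1 + 0.116)^21 = 52,500 / 10.021854 = 5,238.5515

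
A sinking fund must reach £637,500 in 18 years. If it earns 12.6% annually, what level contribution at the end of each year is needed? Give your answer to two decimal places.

£10,758.41

PMT = 637500 / ( [(1+0.126)^18 − 1] / 0.126 ) = 637500 / 59.255943 = 10,758.4145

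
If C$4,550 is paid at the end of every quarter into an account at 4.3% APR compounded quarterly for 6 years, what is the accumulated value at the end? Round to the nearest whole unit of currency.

C$123,827

With 4 periods per year: i = 0.01075, n = 24.
FV = PMT · [(1+i)^n − 1] / i = 4550 · 27.214687 = 123,826.8242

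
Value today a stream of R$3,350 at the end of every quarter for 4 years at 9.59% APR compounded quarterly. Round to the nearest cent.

i = 0.0959/4 = 0.023975 per quarter; n = 4·4 = 16.
PV = 3350 × [1 − (1+0.023975)^(−16)] / 0.023975 = 3350 × 13.159746 = 44,085.1480

R$44,085.15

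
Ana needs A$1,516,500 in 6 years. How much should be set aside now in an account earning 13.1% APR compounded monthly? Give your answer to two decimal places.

A$693,963.67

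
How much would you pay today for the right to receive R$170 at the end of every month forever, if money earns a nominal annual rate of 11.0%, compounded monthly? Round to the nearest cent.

R$18,545.45

Periodic rate i = 0.11/12 = 0.00916667.
PV = PMT / i = 170 / 0.00916667 = 18,545.4545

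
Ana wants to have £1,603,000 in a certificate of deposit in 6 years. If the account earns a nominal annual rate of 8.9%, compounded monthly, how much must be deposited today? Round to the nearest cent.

£941,620.82

i = 0.089/12 = 0.00741667 per month; n = 6·12 = 72.
PV = 1,603,000 / (1 + 0.00741667)^72 = 1,603,000 / 1.702384 = 941,620.8186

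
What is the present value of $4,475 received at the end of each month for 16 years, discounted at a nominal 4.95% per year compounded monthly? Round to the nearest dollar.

$592,678

Periodic rate i = 0.0495/12 = 0.004125; n = 16 × 12 = 192 periods.
PV = 4475 × [1 − (1+0.004125)^(−192)] / 0.004125 = 4475 × 132.442070 = 592,678.2647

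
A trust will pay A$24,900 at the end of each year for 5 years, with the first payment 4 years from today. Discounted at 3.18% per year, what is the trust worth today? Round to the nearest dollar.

A$103,281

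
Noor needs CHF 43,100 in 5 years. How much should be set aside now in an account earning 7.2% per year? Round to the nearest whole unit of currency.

CHF 30,444

PV = 43,100 / (1 + 0.072)^5 = 43,100 / 1.415709 = 30,444.1143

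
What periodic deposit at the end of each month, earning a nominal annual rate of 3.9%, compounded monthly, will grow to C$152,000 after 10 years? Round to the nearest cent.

C$1,037.71

With 12 periods per year: i = 0.00325, n = 120.
PMT = 152000 / ( [(1+0.00325)^120 − 1] / 0.00325 ) = 152000 / 146.476023 = 1,037.7125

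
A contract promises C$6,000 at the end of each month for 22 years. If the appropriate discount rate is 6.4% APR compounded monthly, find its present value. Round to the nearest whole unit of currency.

Periodic rate i = 0.064/12 = 0.00533333; n = 22 × 12 = 264 periods.
PV = 6000 × [1 − (1+0.00533333)^(−264)] / 0.00533333 = 6000 × 141.459557 = 848,757.3394

C$848,757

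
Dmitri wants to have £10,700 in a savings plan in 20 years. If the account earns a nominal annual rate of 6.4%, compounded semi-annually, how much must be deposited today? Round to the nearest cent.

With 2 periods per year: i = 0.032, n = 40.
PV = 10,700 / (1 + 0.032)^40 = 10,700 / 3.525234 = 3,035.2599

£3,035.26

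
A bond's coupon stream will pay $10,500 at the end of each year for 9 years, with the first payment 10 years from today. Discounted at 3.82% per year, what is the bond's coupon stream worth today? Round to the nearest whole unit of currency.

$56,173

Value one period before first payment (t=9): 10500 × [1 − (1+0.0382)^(−9)] / 0.0382 = 10500 × 7.496697 = 78,715.3148
Discount back 9 years: 78,715.3148 × (1+0.0382)^(−9) = 78,715.3148 × 0.713626 = 56,173.3100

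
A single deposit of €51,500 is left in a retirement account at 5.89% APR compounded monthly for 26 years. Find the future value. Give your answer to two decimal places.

€237,278.78

Periodic rate i = 0.0589/12 = 0.00490833; n = 26 × 12 = 312 periods.
FV = PV·(1+i)^n = 51,500 × 4.607355 = 237,278.7831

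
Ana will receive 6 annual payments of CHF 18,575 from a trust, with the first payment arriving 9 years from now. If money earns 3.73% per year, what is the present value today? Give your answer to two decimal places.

PV at t=8 (ordinary 6-year annuity): 18575 × a(6|0.0373) = 18575 × 5.288530 = 98,234.4429
Discount back 8 years: 98,234.4429 × (1+0.0373)^(−8) = 98,234.4429 × 0.746045 = 73,287.3070

CHF 73,287.31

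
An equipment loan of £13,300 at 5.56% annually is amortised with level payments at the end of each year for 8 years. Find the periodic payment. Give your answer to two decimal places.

£2,104.63

PMT = 13300 / ( [1 − (1+0.0556)^(−8)] / 0.0556 ) = 13300 / 6.319392 = 2,104.6330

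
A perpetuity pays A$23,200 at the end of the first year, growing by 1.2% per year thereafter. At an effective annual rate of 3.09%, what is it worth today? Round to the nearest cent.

PV = D₁/(r − g) = 23200/(0.0309 − 0.012) = 1,227,513.2275

A$1,227,513.23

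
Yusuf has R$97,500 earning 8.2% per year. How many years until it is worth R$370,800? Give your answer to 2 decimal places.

16.95 years

n = ln(370800/97500) / ln(1+0.082) = ln(3.80308) / 0.078811 = 16.9495 years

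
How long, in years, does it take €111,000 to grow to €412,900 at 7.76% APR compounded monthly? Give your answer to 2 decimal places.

Periodic rate i = 0.0776/12 = 0.00646667.
n = ln(412900/111000) / ln(1+0.00646667) = ln(3.71982) / 0.006446 = 203.8018 months
= 203.8018/12 years

16.98 years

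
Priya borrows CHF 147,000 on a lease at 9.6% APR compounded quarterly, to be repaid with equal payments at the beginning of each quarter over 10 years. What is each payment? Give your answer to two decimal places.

CHF 5,622.79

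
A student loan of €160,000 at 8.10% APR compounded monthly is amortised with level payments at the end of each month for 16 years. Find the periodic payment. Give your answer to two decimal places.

€1,489.28

i = 0.081/12 = 0.00675 per month; n = 16·12 = 192.
Annuity-PV factor = 107.434345; PMT = 160000 / 107.434345 = 1,489.2817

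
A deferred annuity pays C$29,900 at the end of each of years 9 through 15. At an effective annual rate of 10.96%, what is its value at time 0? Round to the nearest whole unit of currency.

Value one period before first payment (t=8): 29900 × [1 − (1+0.1096)^(−7)] / 0.1096 = 29900 × 4.718292 = 141,076.9413
PV₀ = 141,076.9413 / (1+0.1096)^8 = 141,076.9413 / 2.297902 = 61,393.7909

C$61,394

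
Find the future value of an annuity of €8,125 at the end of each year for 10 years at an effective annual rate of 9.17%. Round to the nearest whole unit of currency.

Accumulation factor s(10|0.0917) = 15.316751; FV = 8125 × 15.316751 = 124,448.6025

€124,449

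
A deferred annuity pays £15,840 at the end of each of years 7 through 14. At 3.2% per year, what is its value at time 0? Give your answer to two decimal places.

PV at t=6 (ordinary 8-year annuity): 15840 × a(8|0.032) = 15840 × 6.960843 = 110,259.7520
Discount back 6 years: 110,259.7520 × (1+0.032)^(−6) = 110,259.7520 × 0.827793 = 91,272.2649

£91,272.26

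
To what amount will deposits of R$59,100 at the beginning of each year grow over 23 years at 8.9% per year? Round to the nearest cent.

Accumulation factor s(23|0.089) × (1+i) = 74.715951; FV = 59100 × 74.715951 = 4,415,712.7155
Payments are at the start of each period, so multiply by (1+i).

R$4,415,712.72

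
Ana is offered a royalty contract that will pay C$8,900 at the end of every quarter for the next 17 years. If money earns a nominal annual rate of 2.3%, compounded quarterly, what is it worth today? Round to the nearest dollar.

Periodic rate i = 0.023/4 = 0.00575; n = 17 × 4 = 68 periods.
PV = 8900 × [1 − (1+0.00575)^(−68)] / 0.00575 = 8900 × 56.149911 = 499,734.2044

C$499,734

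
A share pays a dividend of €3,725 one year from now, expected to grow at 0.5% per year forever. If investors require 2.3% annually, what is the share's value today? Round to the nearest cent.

PV = D₁/(r − g) = 3725/(0.023 − 0.005) = 206,944.4444

€206,944.44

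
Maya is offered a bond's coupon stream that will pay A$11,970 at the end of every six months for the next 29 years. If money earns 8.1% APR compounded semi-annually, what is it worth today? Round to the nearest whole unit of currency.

A$266,003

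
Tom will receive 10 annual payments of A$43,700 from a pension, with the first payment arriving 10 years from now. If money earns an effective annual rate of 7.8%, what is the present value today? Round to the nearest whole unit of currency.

PV at t=9 (ordinary 10-year annuity): 43700 × a(10|0.078) = 43700 × 6.771036 = 295,894.2904
Discount back 9 years: 295,894.2904 × (1+0.078)^(−9) = 295,894.2904 × 0.508664 = 150,510.8254

A$150,511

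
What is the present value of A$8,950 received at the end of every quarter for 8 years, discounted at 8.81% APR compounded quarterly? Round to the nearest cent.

i = 0.0881/4 = 0.022025 per quarter; n = 8·4 = 32.
PV = PMT · [1 − (1+i)^(−n)] / i = 8950 · 22.792175 = 203,989.9692

A$203,989.97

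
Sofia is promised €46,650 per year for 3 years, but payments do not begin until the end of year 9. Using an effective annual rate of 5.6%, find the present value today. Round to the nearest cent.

€81,238.78

Value one period before first payment (t=8): 46650 × [1 − (1+0.056)^(−3)] / 0.056 = 46650 × 2.692918 = 125,624.6201
Discount back 8 years: 125,624.6201 × (1+0.056)^(−8) = 125,624.6201 × 0.646679 = 81,238.7843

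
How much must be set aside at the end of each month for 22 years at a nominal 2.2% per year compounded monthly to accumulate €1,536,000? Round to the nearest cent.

Periodic rate i = 0.022/12 = 0.00183333; n = 22 × 12 = 264 periods.
PMT = 1.536e+06 / ( [(1+0.00183333)^264 − 1] / 0.00183333 ) = 1.536e+06 / 339.181534 = 4,528.5484

€4,528.55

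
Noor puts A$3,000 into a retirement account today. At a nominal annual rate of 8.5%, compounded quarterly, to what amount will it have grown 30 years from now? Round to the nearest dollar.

A$37,408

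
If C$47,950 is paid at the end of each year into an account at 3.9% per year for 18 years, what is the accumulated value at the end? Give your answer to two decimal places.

FV = PMT · [(1+i)^n − 1] / i = 47950 · 25.411267 = 1,218,470.2469

C$1,218,470.25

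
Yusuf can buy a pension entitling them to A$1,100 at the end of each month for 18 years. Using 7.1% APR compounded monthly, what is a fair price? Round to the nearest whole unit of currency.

i = 0.071/12 = 0.00591667 per month; n = 18·12 = 216.
Annuity factor a(216|0.00591667) = 121.750129; PV = 1100 × 121.750129 = 133,925.1424

A$133,925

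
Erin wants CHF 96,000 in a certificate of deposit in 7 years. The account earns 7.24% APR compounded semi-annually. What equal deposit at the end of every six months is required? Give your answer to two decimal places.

CHF 5,386.50

Periodic rate i = 0.0724/2 = 0.0362; n = 7 × 2 = 14 periods.
FV-annuity factor = 17.822318; PMT = 96000 / 17.822318 = 5,386.5047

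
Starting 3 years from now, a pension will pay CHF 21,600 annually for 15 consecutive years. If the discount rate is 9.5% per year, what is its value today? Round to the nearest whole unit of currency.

CHF 141,022

Value one period before first payment (t=2): 21600 × [1 − (1+0.095)^(−15)] / 0.095 = 21600 × 7.828175 = 169,088.5801
PV₀ = 169,088.5801 / (1+0.095)^2 = 169,088.5801 / 1.199025 = 141,021.7302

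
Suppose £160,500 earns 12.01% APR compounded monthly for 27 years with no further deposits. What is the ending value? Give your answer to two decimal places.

i = 0.1201/12 = 0.0100083 per month; n = 27·12 = 324.
FV = PV·(1+i)^n = 160,500 × 25.193360 = 4,043,534.2193

£4,043,534.22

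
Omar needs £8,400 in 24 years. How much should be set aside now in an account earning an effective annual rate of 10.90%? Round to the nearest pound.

£701

Discount factor = (1+0.109)^(−24) = 0.083492; PV = 8,400 × 0.083492 = 701.3296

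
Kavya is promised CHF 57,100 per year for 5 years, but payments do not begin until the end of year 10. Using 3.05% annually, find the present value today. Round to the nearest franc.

CHF 199,261

Value one period before first payment (t=9): 57100 × [1 − (1+0.0305)^(−5)] / 0.0305 = 57100 × 4.573176 = 261,128.3732
PV₀ = 261,128.3732 / (1+0.0305)^9 = 261,128.3732 / 1.310485 = 199,260.9049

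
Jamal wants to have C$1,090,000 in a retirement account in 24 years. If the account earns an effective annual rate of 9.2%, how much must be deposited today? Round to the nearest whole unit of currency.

C$131,851

PV = FV·(1+i)^(−n) = 1,090,000 × 0.120964 = 131,850.9238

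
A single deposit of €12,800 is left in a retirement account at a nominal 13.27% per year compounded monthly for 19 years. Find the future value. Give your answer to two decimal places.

€157,103.75

Periodic rate i = 0.1327/12 = 0.0110583; n = 19 × 12 = 228 periods.
FV = PV·(1+i)^n = 12,800 × 12.273730 = 157,103.7495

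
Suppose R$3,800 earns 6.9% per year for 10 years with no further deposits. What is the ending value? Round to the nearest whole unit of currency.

FV = 3,800 × (1 + 0.069)^10 = 7,405.6068

R$7,406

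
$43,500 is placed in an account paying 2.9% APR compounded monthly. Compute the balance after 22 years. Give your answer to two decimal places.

$82,268.74

i = 0.029/12 = 0.00241667 per month; n = 22·12 = 264.
43,500 × (1+0.00241667)^264 = 43,500 × 1.891236 = 82,268.7446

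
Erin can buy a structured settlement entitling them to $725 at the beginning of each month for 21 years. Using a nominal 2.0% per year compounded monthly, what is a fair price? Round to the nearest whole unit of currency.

$149,333

Periodic rate i = 0.02/12 = 0.00166667; n = 21 × 12 = 252 periods.
PV = 725 × [1 − (1+0.00166667)^(−252)] / 0.00166667 × (1+i) = 725 × 205.976781 = 149,333.1660
Payments are at the start of each period, so multiply by (1+i).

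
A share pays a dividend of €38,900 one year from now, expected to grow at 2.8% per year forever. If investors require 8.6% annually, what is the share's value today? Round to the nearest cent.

€670,689.66

PV = D₁/(r − g) = 38900/(0.086 − 0.028) = 670,689.6552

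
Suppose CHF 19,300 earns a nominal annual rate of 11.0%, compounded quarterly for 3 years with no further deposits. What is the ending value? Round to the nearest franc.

With 4 periods per year: i = 0.0275, n = 12.
19,300 × (1+0.0275)^12 = 19,300 × 1.384784 = 26,726.3269

CHF 26,726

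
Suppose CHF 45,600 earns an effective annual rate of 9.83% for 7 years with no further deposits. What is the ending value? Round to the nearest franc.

45,600 × (1+0.0983)^7 = 45,600 × 1.927733 = 87,904.6255

CHF 87,905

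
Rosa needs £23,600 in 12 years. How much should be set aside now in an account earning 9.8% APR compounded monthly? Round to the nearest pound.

Periodic rate i = 0.098/12 = 0.00816667; n = 12 × 12 = 144 periods.
PV = 23,600 / (1 + 0.00816667)^144 = 23,600 / 3.225939 = 7,315.7000

£7,316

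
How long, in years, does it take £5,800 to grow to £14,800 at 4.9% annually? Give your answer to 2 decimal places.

(1+i)^n = 14800/5800 = 2.55172, so n = ln 2.55172 / ln 1.049 = 19.5824 years

19.58 years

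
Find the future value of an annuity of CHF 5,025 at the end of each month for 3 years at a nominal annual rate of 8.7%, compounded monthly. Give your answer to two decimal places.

i = 0.087/12 = 0.00725 per month; n = 3·12 = 36.
Accumulation factor s(36|0.00725) = 40.966325; FV = 5025 × 40.966325 = 205,855.7855

CHF 205,855.79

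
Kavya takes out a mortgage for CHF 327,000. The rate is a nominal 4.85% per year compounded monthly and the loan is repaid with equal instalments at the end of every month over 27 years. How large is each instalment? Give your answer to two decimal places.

CHF 1,812.10

i = 0.0485/12 = 0.00404167 per month; n = 27·12 = 324.
PMT = 327000 / ( [1 − (1+0.00404167)^(−324)] / 0.00404167 ) = 327000 / 180.453180 = 1,812.1044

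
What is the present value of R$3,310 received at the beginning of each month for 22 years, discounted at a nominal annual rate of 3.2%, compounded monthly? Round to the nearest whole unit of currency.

R$628,420

With 12 periods per year: i = 0.00266667, n = 264.
PV = PMT · [1 − (1+i)^(−n)] / i × (1+i) = 3310 · 189.854962 = 628,419.9238
(Beginning-of-period payments → annuity-due factor ×(1+i).)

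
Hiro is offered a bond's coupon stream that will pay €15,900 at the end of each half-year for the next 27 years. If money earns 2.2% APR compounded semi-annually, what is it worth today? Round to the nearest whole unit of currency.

€644,806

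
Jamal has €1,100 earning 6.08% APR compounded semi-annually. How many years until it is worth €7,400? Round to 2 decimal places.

31.83 years

Periodic rate i = 0.0608/2 = 0.0304.
(1+i)^n = 7400/1100 = 6.72727, so n = ln 6.72727 / ln 1.0304 = 63.6513 half-years
= 63.6513/2 years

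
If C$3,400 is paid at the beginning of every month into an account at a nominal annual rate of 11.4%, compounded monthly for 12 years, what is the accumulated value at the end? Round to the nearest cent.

i = 0.114/12 = 0.0095 per month; n = 12·12 = 144.
FV = 3400 × [(1+0.0095)^144 − 1] / 0.0095 × (1+i) = 3400 × 308.397918 = 1,048,552.9214
Payments are at the start of each period, so multiply by (1+i).

C$1,048,552.92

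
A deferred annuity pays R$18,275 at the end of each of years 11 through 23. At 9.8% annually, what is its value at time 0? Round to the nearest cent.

R$51,500.44

PV at t=10 (ordinary 13-year annuity): 18275 × a(13|0.098) = 18275 × 7.177562 = 131,169.9446
Discount back 10 years: 131,169.9446 × (1+0.098)^(−10) = 131,169.9446 × 0.392624 = 51,500.4394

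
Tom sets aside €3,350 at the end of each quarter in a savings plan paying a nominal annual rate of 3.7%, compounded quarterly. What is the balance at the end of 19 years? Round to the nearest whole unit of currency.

€366,974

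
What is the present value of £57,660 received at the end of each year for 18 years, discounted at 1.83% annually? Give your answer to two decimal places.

£877,501.83

PV = 57660 × [1 − (1+0.0183)^(−18)] / 0.0183 = 57660 × 15.218554 = 877,501.8300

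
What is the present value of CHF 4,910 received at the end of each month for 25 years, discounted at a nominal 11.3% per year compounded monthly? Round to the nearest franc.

CHF 490,080

i = 0.113/12 = 0.00941667 per month; n = 25·12 = 300.
PV = 4910 × [1 − (1+0.00941667)^(−300)] / 0.00941667 = 4910 × 99.812622 = 490,079.9737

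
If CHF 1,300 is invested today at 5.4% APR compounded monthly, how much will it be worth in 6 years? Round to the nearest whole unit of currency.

CHF 1,796

Periodic rate i = 0.054/12 = 0.0045; n = 6 × 12 = 72 periods.
1,300 × (1+0.0045)^72 = 1,300 × 1.381643 = 1,796.1356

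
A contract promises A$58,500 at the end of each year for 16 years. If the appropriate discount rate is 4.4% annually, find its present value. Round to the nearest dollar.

Annuity factor a(16|0.044) = 11.315862; PV = 58500 × 11.315862 = 661,977.9150

A$661,978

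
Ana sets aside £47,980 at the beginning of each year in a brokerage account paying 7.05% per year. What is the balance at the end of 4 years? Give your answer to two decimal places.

£228,215.87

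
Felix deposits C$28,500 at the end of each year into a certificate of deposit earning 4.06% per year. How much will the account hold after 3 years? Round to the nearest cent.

C$89,018.28

FV = 28500 × [(1+0.0406)^3 − 1] / 0.0406 = 28500 × 3.123448 = 89,018.2783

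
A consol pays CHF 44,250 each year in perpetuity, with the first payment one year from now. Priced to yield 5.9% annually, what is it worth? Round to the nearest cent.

CHF 750,000.00

PV = PMT / i = 44250 / 0.059 = 750,000.0000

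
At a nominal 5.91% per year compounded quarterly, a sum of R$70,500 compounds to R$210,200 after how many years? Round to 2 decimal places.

Periodic rate i = 0.0591/4 = 0.014775.
(1+i)^n = 210200/70500 = 2.98156, so n = ln 2.98156 / ln 1.01477 = 74.4838 quarters
= 74.4838/4 years

18.62 years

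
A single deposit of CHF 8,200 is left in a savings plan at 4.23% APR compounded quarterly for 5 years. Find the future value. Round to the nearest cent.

CHF 10,120.10

With 4 periods per year: i = 0.010575, n = 20.
FV = PV·(1+i)^n = 8,200 × 1.234159 = 10,120.1013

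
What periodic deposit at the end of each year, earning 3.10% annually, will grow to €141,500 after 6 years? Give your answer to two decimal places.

PMT = 141500 / ( [(1+0.031)^6 − 1] / 0.031 ) = 141500 / 6.484672 = 21,820.6858

€21,820.69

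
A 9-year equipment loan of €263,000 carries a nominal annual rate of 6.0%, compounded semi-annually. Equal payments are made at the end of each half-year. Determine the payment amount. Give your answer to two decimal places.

Periodic rate i = 0.06/2 = 0.03; n = 9 × 2 = 18 periods.
PMT = 263000 / ( [1 − (1+0.03)^(−18)] / 0.03 ) = 263000 / 13.753513 = 19,122.3870

€19,122.39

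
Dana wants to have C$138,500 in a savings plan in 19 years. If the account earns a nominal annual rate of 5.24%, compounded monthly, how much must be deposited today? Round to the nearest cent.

C$51,287.02

With 12 periods per year: i = 0.00436667, n = 228.
PV = 138,500 / (1 + 0.00436667)^228 = 138,500 / 2.700488 = 51,287.0224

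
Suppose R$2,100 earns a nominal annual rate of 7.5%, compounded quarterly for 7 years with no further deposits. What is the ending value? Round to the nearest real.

R$3,533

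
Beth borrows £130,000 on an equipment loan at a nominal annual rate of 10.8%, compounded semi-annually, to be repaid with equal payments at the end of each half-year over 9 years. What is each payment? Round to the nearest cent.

£11,471.21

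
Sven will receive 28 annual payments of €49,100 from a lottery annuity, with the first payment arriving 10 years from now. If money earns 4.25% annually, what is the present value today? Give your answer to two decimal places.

€546,670.11

PV at t=9 (ordinary 28-year annuity): 49100 × a(28|0.0425) = 49100 × 16.193041 = 795,078.2996
PV₀ = 795,078.2996 / (1+0.0425)^9 = 795,078.2996 / 1.454402 = 546,670.1082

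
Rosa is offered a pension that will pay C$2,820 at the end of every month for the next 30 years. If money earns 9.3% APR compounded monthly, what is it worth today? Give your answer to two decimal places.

Periodic rate i = 0.093/12 = 0.00775; n = 30 × 12 = 360 periods.
PV = 2820 × [1 − (1+0.00775)^(−360)] / 0.00775 = 2820 × 121.021238 = 341,279.8901

C$341,279.89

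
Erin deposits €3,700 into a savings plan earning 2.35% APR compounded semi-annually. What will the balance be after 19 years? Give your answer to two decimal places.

Periodic rate i = 0.0235/2 = 0.01175; n = 19 × 2 = 38 periods.
FV = PV·(1+i)^n = 3,700 × 1.558770 = 5,767.4498

€5,767.45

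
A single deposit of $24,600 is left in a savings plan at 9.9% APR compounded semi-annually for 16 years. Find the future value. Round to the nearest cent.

With 2 periods per year: i = 0.0495, n = 32.
24,600 × (1+0.0495)^32 = 24,600 × 4.692866 = 115,444.5089

$115,444.51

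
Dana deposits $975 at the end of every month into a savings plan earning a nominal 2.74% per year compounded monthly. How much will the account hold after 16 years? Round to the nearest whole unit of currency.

i = 0.0274/12 = 0.00228333 per month; n = 16·12 = 192.
Accumulation factor s(192|0.00228333) = 240.635189; FV = 975 × 240.635189 = 234,619.3092

$234,619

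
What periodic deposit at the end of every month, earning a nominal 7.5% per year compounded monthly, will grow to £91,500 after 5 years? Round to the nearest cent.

£1,261.60

With 12 periods per year: i = 0.00625, n = 60.
FV-annuity factor = 72.527105; PMT = 91500 / 72.527105 = 1,261.5973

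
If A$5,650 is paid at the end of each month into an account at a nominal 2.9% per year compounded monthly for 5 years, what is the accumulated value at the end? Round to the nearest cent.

A$364,337.01

i = 0.029/12 = 0.00241667 per month; n = 5·12 = 60.
Accumulation factor s(60|0.00241667) = 64.484427; FV = 5650 × 64.484427 = 364,337.0141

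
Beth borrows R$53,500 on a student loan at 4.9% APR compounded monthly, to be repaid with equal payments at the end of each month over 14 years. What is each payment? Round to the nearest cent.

R$440.70

Periodic rate i = 0.049/12 = 0.00408333; n = 14 × 12 = 168 periods.
Annuity-PV factor = 121.398298; PMT = 53500 / 121.398298 = 440.6981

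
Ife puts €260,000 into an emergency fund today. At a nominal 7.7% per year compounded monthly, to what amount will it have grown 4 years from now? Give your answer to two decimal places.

€353,434.32

i = 0.077/12 = 0.00641667 per month; n = 4·12 = 48.
260,000 × (1+0.00641667)^48 = 260,000 × 1.359363 = 353,434.3208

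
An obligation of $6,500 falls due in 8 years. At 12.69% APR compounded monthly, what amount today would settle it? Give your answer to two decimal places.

$2,367.73

i = 0.1269/12 = 0.010575 per month; n = 8·12 = 96.
PV = FV·(1+i)^(−n) = 6,500 × 0.364266 = 2,367.7319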